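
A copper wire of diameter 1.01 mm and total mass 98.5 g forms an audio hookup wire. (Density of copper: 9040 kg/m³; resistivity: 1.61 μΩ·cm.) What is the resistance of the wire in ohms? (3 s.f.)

0.273 Ω

ρ = 1.61 μΩ·cm = 1.61×10^-8 Ω·m
A = π(d/2)² = π(5.0500e-04 m)² = 8.0118e-07 m²
L = m/(density·A) = 0.0985/(9040×8.0118e-07) = 13.6 m
R = ρL/A = (1.61×10^-8)(13.6)/(8.0118e-07) = 0.273 Ω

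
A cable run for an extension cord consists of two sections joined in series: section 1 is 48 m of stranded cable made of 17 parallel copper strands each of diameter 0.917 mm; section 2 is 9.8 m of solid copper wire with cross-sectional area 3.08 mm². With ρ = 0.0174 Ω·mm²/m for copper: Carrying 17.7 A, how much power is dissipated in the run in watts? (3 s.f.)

ρ = 0.0174 Ω·mm²/m = 1.74×10^-8 Ω·m
Section 1: A_strand = π(4.5850e-04)² = 6.604e-07 m²; R₁ = ρL/(N·A_s) = (1.74×10^-8)(48)/(17×6.604e-07) = 0.07439 Ω
Section 2: A = 3.08 mm² = 3.080e-06 m²
R₂ = (1.74×10^-8)(9.8)/(3.080e-06) = 0.05536 Ω
R = R₁ + R₂ = 0.1298 Ω
P = I²R = (17.7)² × 0.1298 = 40.7 W

40.7 W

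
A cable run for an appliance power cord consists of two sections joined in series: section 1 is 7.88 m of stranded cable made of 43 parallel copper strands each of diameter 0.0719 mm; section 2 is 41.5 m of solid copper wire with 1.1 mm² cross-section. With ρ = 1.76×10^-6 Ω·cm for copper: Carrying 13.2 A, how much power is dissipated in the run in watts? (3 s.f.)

ρ = 1.76×10^-6 Ω·cm = 1.76×10^-8 Ω·m
Section 1: A_strand = π(3.5950e-05)² = 4.060e-09 m²; R₁ = ρL/(N·A_s) = (1.76×10^-8)(7.88)/(43×4.060e-09) = 0.7944 Ω
Section 2: A = 1.1 mm² = 1.100e-06 m²
R₂ = (1.76×10^-8)(41.5)/(1.100e-06) = 0.664 Ω
R = R₁ + R₂ = 1.458 Ω
P = I²R = (13.2)² × 1.458 = 254 W

254 W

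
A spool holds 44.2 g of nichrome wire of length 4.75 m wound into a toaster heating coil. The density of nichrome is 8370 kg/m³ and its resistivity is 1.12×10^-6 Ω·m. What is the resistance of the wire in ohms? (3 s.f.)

4.79 Ω

A = m/(density·L) = 0.0442/(8370×4.75) = 1.1117e-06 m²
R = ρL/A = (1.12×10^-6)(4.75)/(1.1117e-06) = 4.79 Ω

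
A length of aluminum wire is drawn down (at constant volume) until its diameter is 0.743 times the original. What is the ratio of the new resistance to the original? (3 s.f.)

3.28

Volume constant ⇒ L' = L/r² with r = 0.743. R' = ρL'/A' = ρ(L/r²)/(πr²d₀²/4) = R/r⁴.
Factor = 3.28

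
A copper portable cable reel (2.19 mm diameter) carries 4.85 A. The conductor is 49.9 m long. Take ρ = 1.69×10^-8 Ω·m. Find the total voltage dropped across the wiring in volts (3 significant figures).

A = π(d/2)² = π(1.0950e-03 m)² = 3.767e-06 m²
R = ρL/A = (1.69×10^-8)(49.9)/(3.767e-06) = 0.2239 Ω
V = IR = 4.85 × 0.2239 = 1.09 V

1.09 V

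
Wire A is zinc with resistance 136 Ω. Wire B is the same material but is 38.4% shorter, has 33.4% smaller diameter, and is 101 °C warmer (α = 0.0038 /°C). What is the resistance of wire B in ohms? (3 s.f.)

261 Ω

R ∝ ρL/d² with ρ ∝ (1+αΔT), so R_B/R_A = (1 − 38.4/100) × (1 − 33.4/100)⁻² × (1 + 0.0038×101)
= 0.616 × 2.255 × 1.384 = 1.922
R_B = 1.922 × 136 = 261 Ω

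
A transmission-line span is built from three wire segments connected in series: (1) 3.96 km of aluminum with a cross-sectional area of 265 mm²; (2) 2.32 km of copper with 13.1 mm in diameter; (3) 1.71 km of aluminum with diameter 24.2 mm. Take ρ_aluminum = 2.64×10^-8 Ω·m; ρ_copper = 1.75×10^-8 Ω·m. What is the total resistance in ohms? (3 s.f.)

0.794 Ω

Seg 1: A = 265 mm² = 2.650e-04 m²
R_1 = (2.64×10^-8)(3960)/(2.650e-04) = 0.3945 Ω
Seg 2: A = π(d/2)² = π(6.5500e-03 m)² = 1.348e-04 m²
R_2 = (1.75×10^-8)(2320)/(1.348e-04) = 0.3012 Ω
Seg 3: A = π(d/2)² = π(1.2100e-02 m)² = 4.600e-04 m²
R_3 = (2.64×10^-8)(1710)/(4.600e-04) = 0.09815 Ω
R_total = R_1 + R_2 + R_3 = 0.794 Ω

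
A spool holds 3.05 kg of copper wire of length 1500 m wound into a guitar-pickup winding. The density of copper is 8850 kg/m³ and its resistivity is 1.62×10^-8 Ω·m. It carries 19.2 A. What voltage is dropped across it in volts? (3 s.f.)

A = m/(density·L) = 3.05/(8850×1500) = 2.2976e-07 m²
R = ρL/A = (1.62×10^-8)(1500)/(2.2976e-07) = 105.8 Ω
V = IR = 19.2 × 105.8 = 2030 V

2030 V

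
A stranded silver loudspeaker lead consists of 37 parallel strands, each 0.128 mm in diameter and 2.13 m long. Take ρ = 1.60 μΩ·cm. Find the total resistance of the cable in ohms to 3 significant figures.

0.0716 Ω

ρ = 1.60 μΩ·cm = 1.60×10^-8 Ω·m
A_strand = π(6.4000e-05 m)² = 1.287e-08 m²
R_strand = ρL/A = (1.60×10^-8)(2.13)/(1.287e-08) = 2.648 Ω
R_total = R_strand/N = 2.648/37 = 0.0716 Ω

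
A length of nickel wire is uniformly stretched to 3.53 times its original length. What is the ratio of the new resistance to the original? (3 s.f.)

12.5

Volume constant ⇒ A' = A/k with k = 3.53. R' = ρ(kL)/(A/k) = k²R.
Factor = 12.5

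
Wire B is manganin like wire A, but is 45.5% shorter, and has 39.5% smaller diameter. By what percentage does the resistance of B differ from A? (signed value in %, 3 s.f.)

48.9%

R ∝ L/d², so R_B/R_A = (1 − 45.5/100) × (1 − 39.5/100)⁻²
= 0.545 × 2.732 = 1.489
(R_B − R_A)/R_A = 1.489 − 1 = 48.9%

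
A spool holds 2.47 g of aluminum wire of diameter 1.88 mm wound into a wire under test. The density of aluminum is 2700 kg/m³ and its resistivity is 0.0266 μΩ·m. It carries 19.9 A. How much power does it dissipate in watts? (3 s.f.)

1.25 W

ρ = 0.0266 μΩ·m = 2.66×10^-8 Ω·m
A = π(d/2)² = π(9.4000e-04 m)² = 2.7759e-06 m²
L = m/(density·A) = 0.00247/(2700×2.7759e-06) = 0.3296 m
R = ρL/A = (2.66×10^-8)(0.3296)/(2.7759e-06) = 0.003158 Ω
P = I²R = (19.9)² × 0.003158 = 1.25 W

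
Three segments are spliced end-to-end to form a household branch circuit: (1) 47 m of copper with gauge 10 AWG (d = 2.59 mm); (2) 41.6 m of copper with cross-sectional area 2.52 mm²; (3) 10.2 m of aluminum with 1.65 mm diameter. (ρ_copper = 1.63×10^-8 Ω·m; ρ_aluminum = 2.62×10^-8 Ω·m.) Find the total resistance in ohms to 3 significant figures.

0.539 Ω

Seg 1: A = π(2.59/2 mm)² = π(1.2950e-03 m)² = 5.269e-06 m²
R_1 = (1.63×10^-8)(47)/(5.269e-06) = 0.1454 Ω
Seg 2: A = 2.52 mm² = 2.520e-06 m²
R_2 = (1.63×10^-8)(41.6)/(2.520e-06) = 0.2691 Ω
Seg 3: A = π(d/2)² = π(8.2500e-04 m)² = 2.138e-06 m²
R_3 = (2.62×10^-8)(10.2)/(2.138e-06) = 0.125 Ω
R_total = R_1 + R_2 + R_3 = 0.539 Ω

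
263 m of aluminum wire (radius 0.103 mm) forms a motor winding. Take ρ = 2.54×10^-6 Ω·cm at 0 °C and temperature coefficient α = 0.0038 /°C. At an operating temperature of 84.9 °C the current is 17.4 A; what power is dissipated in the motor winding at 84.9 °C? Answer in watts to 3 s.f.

ρ = 2.54×10^-6 Ω·cm = 2.54×10^-8 Ω·m
A = πr² = π(1.0300e-04 m)² = 3.333e-08 m²
R₍0₎ = ρL/A = (2.54×10^-8)(263)/(3.333e-08) = 200.4 Ω
R₍84.9₎ = R₍0₎(1 + αΔT) = 200.4 × (1 + 0.0038×84.9) = 265.1 Ω
P = I²R = (17.4)² × 265.1 = 80300 W

80300 W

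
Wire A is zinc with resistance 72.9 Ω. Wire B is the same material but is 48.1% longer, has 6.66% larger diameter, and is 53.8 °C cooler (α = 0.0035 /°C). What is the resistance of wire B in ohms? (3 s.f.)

R ∝ ρL/d² with ρ ∝ (1+αΔT), so R_B/R_A = (1 + 48.1/100) × (1 + 6.66/100)⁻² × (1 − 0.0035×53.8)
= 1.481 × 0.879 × 0.8117 = 1.057
R_B = 1.057 × 72.9 = 77.0 Ω

77.0 Ω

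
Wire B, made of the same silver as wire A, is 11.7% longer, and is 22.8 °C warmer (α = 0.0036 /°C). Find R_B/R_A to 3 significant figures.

1.21

R ∝ ρL/d² with ρ ∝ (1+αΔT), so R_B/R_A = (1 + 11.7/100) × (1 + 0.0036×22.8)
= 1.117 × 1.082 = 1.21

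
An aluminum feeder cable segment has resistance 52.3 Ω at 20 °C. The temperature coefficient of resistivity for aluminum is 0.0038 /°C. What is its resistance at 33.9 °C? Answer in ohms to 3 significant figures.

55.1 Ω

ΔT = 33.9 − 20 = 13.9 °C
R = R₀(1 + αΔT) = 52.3 × (1 + 0.0038×13.9) = 52.3 × 1.053 = 55.1 Ω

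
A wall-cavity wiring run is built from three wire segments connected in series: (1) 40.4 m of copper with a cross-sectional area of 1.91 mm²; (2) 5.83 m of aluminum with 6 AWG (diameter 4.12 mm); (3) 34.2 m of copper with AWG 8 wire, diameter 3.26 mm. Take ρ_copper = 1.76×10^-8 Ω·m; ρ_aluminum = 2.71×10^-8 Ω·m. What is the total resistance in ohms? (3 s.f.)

Seg 1: A = 1.91 mm² = 1.910e-06 m²
R_1 = (1.76×10^-8)(40.4)/(1.910e-06) = 0.3723 Ω
Seg 2: A = π(4.12/2 mm)² = π(2.0600e-03 m)² = 1.333e-05 m²
R_2 = (2.71×10^-8)(5.83)/(1.333e-05) = 0.01185 Ω
Seg 3: A = π(3.26/2 mm)² = π(1.6300e-03 m)² = 8.347e-06 m²
R_3 = (1.76×10^-8)(34.2)/(8.347e-06) = 0.07211 Ω
R_total = R_1 + R_2 + R_3 = 0.456 Ω

0.456 Ω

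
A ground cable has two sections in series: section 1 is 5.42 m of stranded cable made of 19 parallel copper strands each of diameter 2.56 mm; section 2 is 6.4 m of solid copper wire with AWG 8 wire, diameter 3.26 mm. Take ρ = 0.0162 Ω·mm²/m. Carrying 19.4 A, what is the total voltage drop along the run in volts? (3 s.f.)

0.258 V

ρ = 0.0162 Ω·mm²/m = 1.62×10^-8 Ω·m
Section 1: A_strand = π(1.2800e-03)² = 5.147e-06 m²; R₁ = ρL/(N·A_s) = (1.62×10^-8)(5.42)/(19×5.147e-06) = 8.978×10^-4 Ω
Section 2: A = π(3.26/2 mm)² = π(1.6300e-03 m)² = 8.347e-06 m²
R₂ = (1.62×10^-8)(6.4)/(8.347e-06) = 0.01242 Ω
R = R₁ + R₂ = 0.01332 Ω
V = IR = 19.4 × 0.01332 = 0.258 V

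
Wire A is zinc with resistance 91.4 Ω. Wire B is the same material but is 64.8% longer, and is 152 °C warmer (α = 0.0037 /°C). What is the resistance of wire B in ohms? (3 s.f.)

235 Ω

R ∝ ρL/d² with ρ ∝ (1+αΔT), so R_B/R_A = (1 + 64.8/100) × (1 + 0.0037×152)
= 1.648 × 1.562 = 2.575
R_B = 2.575 × 91.4 = 235 Ω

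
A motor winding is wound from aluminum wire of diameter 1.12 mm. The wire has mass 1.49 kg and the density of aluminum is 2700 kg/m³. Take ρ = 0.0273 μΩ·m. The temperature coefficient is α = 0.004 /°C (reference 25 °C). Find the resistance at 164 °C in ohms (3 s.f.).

ρ = 0.0273 μΩ·m = 2.73×10^-8 Ω·m
A = π(d/2)² = π(5.6000e-04 m)² = 9.8520e-07 m²
L = m/(density·A) = 1.49/(2700×9.8520e-07) = 560.1 m
R = ρL/A = (2.73×10^-8)(560.1)/(9.8520e-07) = 15.52 Ω
R(164 °C) = 15.52 × (1 + 0.004×139) = 24.2 Ω

24.2 Ω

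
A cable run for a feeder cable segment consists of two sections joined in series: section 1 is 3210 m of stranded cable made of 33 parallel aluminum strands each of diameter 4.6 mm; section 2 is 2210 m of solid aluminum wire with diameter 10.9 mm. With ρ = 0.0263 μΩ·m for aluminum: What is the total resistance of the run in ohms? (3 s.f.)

0.777 Ω

ρ = 0.0263 μΩ·m = 2.63×10^-8 Ω·m
Section 1: A_strand = π(2.3000e-03)² = 1.662e-05 m²; R₁ = ρL/(N·A_s) = (2.63×10^-8)(3210)/(33×1.662e-05) = 0.1539 Ω
Section 2: A = π(d/2)² = π(5.4500e-03 m)² = 9.331e-05 m²
R₂ = (2.63×10^-8)(2210)/(9.331e-05) = 0.6229 Ω
R = R₁ + R₂ = 0.777 Ω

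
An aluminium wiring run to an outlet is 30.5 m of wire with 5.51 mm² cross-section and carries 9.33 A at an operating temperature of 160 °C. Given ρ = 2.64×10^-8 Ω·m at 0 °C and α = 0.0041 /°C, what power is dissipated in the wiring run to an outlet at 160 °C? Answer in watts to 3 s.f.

21.1 W

A = 5.51 mm² = 5.510e-06 m²
R₍0₎ = ρL/A = (2.64×10^-8)(30.5)/(5.510e-06) = 0.1461 Ω
R₍160₎ = R₍0₎(1 + αΔT) = 0.1461 × (1 + 0.0041×160) = 0.242 Ω
P = I²R = (9.33)² × 0.242 = 21.1 W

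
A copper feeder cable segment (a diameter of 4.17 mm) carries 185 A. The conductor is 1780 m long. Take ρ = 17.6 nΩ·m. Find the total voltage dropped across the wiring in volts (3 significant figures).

ρ = 17.6 nΩ·m = 1.76×10^-8 Ω·m
A = π(d/2)² = π(2.0850e-03 m)² = 1.366e-05 m²
R = ρL/A = (1.76×10^-8)(1780)/(1.366e-05) = 2.294 Ω
V = IR = 185 × 2.294 = 424 V

424 V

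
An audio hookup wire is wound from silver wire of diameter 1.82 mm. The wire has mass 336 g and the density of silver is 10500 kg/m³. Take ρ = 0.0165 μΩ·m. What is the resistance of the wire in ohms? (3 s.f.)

ρ = 0.0165 μΩ·m = 1.65×10^-8 Ω·m
A = π(d/2)² = π(9.1000e-04 m)² = 2.6016e-06 m²
L = m/(density·A) = 0.336/(10500×2.6016e-06) = 12.3 m
R = ρL/A = (1.65×10^-8)(12.3)/(2.6016e-06) = 0.0780 Ω

0.0780 Ω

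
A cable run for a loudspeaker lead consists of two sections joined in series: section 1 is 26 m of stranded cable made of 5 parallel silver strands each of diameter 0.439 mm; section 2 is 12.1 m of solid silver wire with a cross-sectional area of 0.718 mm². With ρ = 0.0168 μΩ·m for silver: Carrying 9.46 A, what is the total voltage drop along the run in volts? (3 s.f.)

8.14 V

ρ = 0.0168 μΩ·m = 1.68×10^-8 Ω·m
Section 1: A_strand = π(2.1950e-04)² = 1.514e-07 m²; R₁ = ρL/(N·A_s) = (1.68×10^-8)(26)/(5×1.514e-07) = 0.5772 Ω
Section 2: A = 0.718 mm² = 7.180e-07 m²
R₂ = (1.68×10^-8)(12.1)/(7.180e-07) = 0.2831 Ω
R = R₁ + R₂ = 0.8603 Ω
V = IR = 9.46 × 0.8603 = 8.14 V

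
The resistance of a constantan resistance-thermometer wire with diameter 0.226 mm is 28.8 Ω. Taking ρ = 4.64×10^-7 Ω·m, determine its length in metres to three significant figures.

2.49 m

A = π(d/2)² = π(1.1300e-04 m)² = 4.011e-08 m²
L = RA/ρ = (28.8)(4.011e-08)/(4.64×10^-7) = 2.49 m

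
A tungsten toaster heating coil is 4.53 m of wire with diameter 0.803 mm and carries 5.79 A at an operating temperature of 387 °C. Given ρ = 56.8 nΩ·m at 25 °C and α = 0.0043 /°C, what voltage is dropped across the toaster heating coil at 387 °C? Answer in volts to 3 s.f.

7.52 V

ρ = 56.8 nΩ·m = 5.68×10^-8 Ω·m
A = π(d/2)² = π(4.0150e-04 m)² = 5.064e-07 m²
R₍25₎ = ρL/A = (5.68×10^-8)(4.53)/(5.064e-07) = 0.5081 Ω
R₍387₎ = R₍25₎(1 + αΔT) = 0.5081 × (1 + 0.0043×362) = 1.299 Ω
V = IR = 5.79 × 1.299 = 7.52 V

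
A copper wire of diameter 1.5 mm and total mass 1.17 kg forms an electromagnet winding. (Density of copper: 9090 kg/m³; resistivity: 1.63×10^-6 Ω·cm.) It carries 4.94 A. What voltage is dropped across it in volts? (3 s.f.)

ρ = 1.63×10^-6 Ω·cm = 1.63×10^-8 Ω·m
A = π(d/2)² = π(7.5000e-04 m)² = 1.7671e-06 m²
L = m/(density·A) = 1.17/(9090×1.7671e-06) = 72.84 m
R = ρL/A = (1.63×10^-8)(72.84)/(1.7671e-06) = 0.6718 Ω
V = IR = 4.94 × 0.6718 = 3.32 V

3.32 V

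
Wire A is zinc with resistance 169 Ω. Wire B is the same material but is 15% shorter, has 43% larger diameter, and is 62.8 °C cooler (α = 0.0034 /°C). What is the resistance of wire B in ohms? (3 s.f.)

R ∝ ρL/d² with ρ ∝ (1+αΔT), so R_B/R_A = (1 − 15/100) × (1 + 43/100)⁻² × (1 − 0.0034×62.8)
= 0.85 × 0.489 × 0.7865 = 0.3269
R_B = 0.3269 × 169 = 55.2 Ω

55.2 Ω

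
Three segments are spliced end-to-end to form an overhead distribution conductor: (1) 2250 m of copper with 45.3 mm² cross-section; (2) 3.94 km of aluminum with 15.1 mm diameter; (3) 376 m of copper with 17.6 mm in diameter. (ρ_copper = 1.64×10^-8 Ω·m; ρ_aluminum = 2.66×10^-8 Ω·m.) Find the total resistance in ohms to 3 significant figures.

Seg 1: A = 45.3 mm² = 4.530e-05 m²
R_1 = (1.64×10^-8)(2250)/(4.530e-05) = 0.8146 Ω
Seg 2: A = π(d/2)² = π(7.5500e-03 m)² = 1.791e-04 m²
R_2 = (2.66×10^-8)(3940)/(1.791e-04) = 0.5852 Ω
Seg 3: A = π(d/2)² = π(8.8000e-03 m)² = 2.433e-04 m²
R_3 = (1.64×10^-8)(376)/(2.433e-04) = 0.02535 Ω
R_total = R_1 + R_2 + R_3 = 1.43 Ω

1.43 Ω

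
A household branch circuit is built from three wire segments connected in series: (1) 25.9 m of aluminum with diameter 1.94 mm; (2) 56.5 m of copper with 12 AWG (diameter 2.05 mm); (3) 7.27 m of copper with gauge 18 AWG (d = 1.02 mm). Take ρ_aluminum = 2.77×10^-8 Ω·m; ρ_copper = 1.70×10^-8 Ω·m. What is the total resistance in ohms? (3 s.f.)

Seg 1: A = π(d/2)² = π(9.7000e-04 m)² = 2.956e-06 m²
R_1 = (2.77×10^-8)(25.9)/(2.956e-06) = 0.2427 Ω
Seg 2: A = π(2.05/2 mm)² = π(1.0250e-03 m)² = 3.301e-06 m²
R_2 = (1.70×10^-8)(56.5)/(3.301e-06) = 0.291 Ω
Seg 3: A = π(1.02/2 mm)² = π(5.1000e-04 m)² = 8.171e-07 m²
R_3 = (1.70×10^-8)(7.27)/(8.171e-07) = 0.1512 Ω
R_total = R_1 + R_2 + R_3 = 0.685 Ω

0.685 Ω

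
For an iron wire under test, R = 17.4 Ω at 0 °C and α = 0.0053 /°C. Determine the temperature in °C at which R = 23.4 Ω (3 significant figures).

65.1 °C

R = R₀(1 + α(T − T₀)) ⇒ T = T₀ + (R/R₀ − 1)/α
T = 0 + (23.4/17.4 − 1)/0.0053 = 0 + (0.3448)/0.0053 = 65.1 °C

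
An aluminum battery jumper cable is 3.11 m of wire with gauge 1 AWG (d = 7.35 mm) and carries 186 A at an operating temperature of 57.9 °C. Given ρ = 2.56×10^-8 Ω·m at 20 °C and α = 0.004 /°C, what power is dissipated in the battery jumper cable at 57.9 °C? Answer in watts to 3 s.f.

74.8 W

A = π(7.35/2 mm)² = π(3.6750e-03 m)² = 4.243e-05 m²
R₍20₎ = ρL/A = (2.56×10^-8)(3.11)/(4.243e-05) = 0.001876 Ω
R₍57.9₎ = R₍20₎(1 + αΔT) = 0.001876 × (1 + 0.004×37.9) = 0.002161 Ω
P = I²R = (186)² × 0.002161 = 74.8 W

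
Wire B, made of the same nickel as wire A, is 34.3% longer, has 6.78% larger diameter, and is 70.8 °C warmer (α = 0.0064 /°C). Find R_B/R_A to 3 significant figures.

R ∝ ρL/d² with ρ ∝ (1+αΔT), so R_B/R_A = (1 + 34.3/100) × (1 + 6.78/100)⁻² × (1 + 0.0064×70.8)
= 1.343 × 0.877 × 1.453 = 1.71

1.71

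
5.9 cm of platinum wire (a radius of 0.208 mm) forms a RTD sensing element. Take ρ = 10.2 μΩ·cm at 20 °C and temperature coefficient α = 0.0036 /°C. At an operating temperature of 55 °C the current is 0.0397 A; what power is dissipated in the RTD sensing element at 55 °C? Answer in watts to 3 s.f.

7.86×10^-5 W

ρ = 10.2 μΩ·cm = 1.02×10^-7 Ω·m
A = πr² = π(2.0800e-04 m)² = 1.359e-07 m²
R₍20₎ = ρL/A = (1.02×10^-7)(0.059)/(1.359e-07) = 0.04428 Ω
R₍55₎ = R₍20₎(1 + αΔT) = 0.04428 × (1 + 0.0036×35) = 0.04986 Ω
P = I²R = (0.0397)² × 0.04986 = 7.86×10^-5 W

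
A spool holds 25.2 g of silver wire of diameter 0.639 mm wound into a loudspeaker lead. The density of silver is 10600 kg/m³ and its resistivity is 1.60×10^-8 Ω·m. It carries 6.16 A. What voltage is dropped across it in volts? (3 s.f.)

2.28 V

A = π(d/2)² = π(3.1950e-04 m)² = 3.2069e-07 m²
L = m/(density·A) = 0.0252/(10600×3.2069e-07) = 7.413 m
R = ρL/A = (1.60×10^-8)(7.413)/(3.2069e-07) = 0.3699 Ω
V = IR = 6.16 × 0.3699 = 2.28 V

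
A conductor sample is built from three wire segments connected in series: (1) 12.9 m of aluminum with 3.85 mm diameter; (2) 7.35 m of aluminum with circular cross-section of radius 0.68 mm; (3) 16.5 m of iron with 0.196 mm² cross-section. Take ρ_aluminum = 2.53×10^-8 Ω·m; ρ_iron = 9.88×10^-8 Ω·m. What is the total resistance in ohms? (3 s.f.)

8.47 Ω

Seg 1: A = π(d/2)² = π(1.9250e-03 m)² = 1.164e-05 m²
R_1 = (2.53×10^-8)(12.9)/(1.164e-05) = 0.02803 Ω
Seg 2: A = πr² = π(6.8000e-04 m)² = 1.453e-06 m²
R_2 = (2.53×10^-8)(7.35)/(1.453e-06) = 0.128 Ω
Seg 3: A = 0.196 mm² = 1.960e-07 m²
R_3 = (9.88×10^-8)(16.5)/(1.960e-07) = 8.317 Ω
R_total = R_1 + R_2 + R_3 = 8.47 Ω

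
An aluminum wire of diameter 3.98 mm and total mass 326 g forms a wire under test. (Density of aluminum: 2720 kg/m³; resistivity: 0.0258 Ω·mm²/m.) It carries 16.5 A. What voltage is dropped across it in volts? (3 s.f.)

0.330 V

ρ = 0.0258 Ω·mm²/m = 2.58×10^-8 Ω·m
A = π(d/2)² = π(1.9900e-03 m)² = 1.2441e-05 m²
L = m/(density·A) = 0.326/(2720×1.2441e-05) = 9.634 m
R = ρL/A = (2.58×10^-8)(9.634)/(1.2441e-05) = 0.01998 Ω
V = IR = 16.5 × 0.01998 = 0.330 V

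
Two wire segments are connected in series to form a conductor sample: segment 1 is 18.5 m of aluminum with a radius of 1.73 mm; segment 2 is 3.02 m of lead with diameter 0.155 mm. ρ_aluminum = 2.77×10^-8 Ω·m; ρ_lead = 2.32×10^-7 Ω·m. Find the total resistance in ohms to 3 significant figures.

Segment 1: A = πr² = π(1.7300e-03 m)² = 9.402e-06 m²
R₁ = ρL/A = (2.77×10^-8)(18.5)/(9.402e-06) = 0.0545 Ω
Segment 2: A = π(d/2)² = π(7.7500e-05 m)² = 1.887e-08 m²
R₂ = (2.32×10^-7)(3.02)/(1.887e-08) = 37.13 Ω
R = R₁ + R₂ = 37.2 Ω

37.2 Ω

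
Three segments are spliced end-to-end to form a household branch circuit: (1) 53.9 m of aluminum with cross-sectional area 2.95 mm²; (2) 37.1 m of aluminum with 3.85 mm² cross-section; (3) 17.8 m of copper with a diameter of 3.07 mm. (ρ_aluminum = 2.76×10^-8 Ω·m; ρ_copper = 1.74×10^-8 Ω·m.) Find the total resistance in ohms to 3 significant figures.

0.812 Ω

Seg 1: A = 2.95 mm² = 2.950e-06 m²
R_1 = (2.76×10^-8)(53.9)/(2.950e-06) = 0.5043 Ω
Seg 2: A = 3.85 mm² = 3.850e-06 m²
R_2 = (2.76×10^-8)(37.1)/(3.850e-06) = 0.266 Ω
Seg 3: A = π(d/2)² = π(1.5350e-03 m)² = 7.402e-06 m²
R_3 = (1.74×10^-8)(17.8)/(7.402e-06) = 0.04184 Ω
R_total = R_1 + R_2 + R_3 = 0.812 Ω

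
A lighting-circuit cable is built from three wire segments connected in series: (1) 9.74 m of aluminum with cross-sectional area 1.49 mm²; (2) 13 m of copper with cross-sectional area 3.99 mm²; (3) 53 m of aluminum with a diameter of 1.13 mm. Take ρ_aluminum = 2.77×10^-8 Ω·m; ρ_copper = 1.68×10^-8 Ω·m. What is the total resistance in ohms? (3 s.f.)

1.70 Ω

Seg 1: A = 1.49 mm² = 1.490e-06 m²
R_1 = (2.77×10^-8)(9.74)/(1.490e-06) = 0.1811 Ω
Seg 2: A = 3.99 mm² = 3.990e-06 m²
R_2 = (1.68×10^-8)(13)/(3.990e-06) = 0.05474 Ω
Seg 3: A = π(d/2)² = π(5.6500e-04 m)² = 1.003e-06 m²
R_3 = (2.77×10^-8)(53)/(1.003e-06) = 1.464 Ω
R_total = R_1 + R_2 + R_3 = 1.70 Ω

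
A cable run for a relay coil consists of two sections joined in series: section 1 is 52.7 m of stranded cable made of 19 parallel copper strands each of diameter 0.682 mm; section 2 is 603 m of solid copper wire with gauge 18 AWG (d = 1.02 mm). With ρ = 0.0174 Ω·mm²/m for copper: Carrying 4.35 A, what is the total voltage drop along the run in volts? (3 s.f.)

56.4 V

ρ = 0.0174 Ω·mm²/m = 1.74×10^-8 Ω·m
Section 1: A_strand = π(3.4100e-04)² = 3.653e-07 m²; R₁ = ρL/(N·A_s) = (1.74×10^-8)(52.7)/(19×3.653e-07) = 0.1321 Ω
Section 2: A = π(1.02/2 mm)² = π(5.1000e-04 m)² = 8.171e-07 m²
R₂ = (1.74×10^-8)(603)/(8.171e-07) = 12.84 Ω
R = R₁ + R₂ = 12.97 Ω
V = IR = 4.35 × 12.97 = 56.4 V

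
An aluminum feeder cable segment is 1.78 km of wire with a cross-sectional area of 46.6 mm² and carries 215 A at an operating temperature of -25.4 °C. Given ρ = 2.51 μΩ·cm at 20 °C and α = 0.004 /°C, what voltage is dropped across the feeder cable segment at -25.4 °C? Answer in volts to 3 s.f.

ρ = 2.51 μΩ·cm = 2.51×10^-8 Ω·m
A = 46.6 mm² = 4.660e-05 m²
R₍20₎ = ρL/A = (2.51×10^-8)(1780)/(4.660e-05) = 0.9588 Ω
R₍-25.4₎ = R₍20₎(1 + αΔT) = 0.9588 × (1 + 0.004×-45.4) = 0.7846 Ω
V = IR = 215 × 0.7846 = 169 V

169 V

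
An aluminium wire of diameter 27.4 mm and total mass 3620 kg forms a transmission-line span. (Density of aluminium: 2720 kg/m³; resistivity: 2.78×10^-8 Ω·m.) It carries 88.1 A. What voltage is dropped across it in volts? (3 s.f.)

A = π(d/2)² = π(1.3700e-02 m)² = 5.8965e-04 m²
L = m/(density·A) = 3620/(2720×5.8965e-04) = 2257 m
R = ρL/A = (2.78×10^-8)(2257)/(5.8965e-04) = 0.1064 Ω
V = IR = 88.1 × 0.1064 = 9.38 V

9.38 V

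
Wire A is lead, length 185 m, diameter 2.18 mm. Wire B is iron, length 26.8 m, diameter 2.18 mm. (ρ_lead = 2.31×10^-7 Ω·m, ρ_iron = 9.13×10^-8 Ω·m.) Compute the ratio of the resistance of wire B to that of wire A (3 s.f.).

R ∝ ρL/d², so R_B/R_A = (ρ_B/ρ_A) × (L_B/L_A)
= (9.13×10^-8/2.31×10^-7) × (26.8/185) = 0.0573

0.0573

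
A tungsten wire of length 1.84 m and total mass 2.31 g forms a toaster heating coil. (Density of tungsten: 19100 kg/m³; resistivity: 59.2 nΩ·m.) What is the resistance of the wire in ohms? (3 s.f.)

1.66 Ω

ρ = 59.2 nΩ·m = 5.92×10^-8 Ω·m
A = m/(density·L) = 0.00231/(19100×1.84) = 6.5730e-08 m²
R = ρL/A = (5.92×10^-8)(1.84)/(6.5730e-08) = 1.66 Ω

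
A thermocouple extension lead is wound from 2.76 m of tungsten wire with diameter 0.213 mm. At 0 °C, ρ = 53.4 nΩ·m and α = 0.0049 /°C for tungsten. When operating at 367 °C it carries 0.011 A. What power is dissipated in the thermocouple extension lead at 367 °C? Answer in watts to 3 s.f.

ρ = 53.4 nΩ·m = 5.34×10^-8 Ω·m
A = π(d/2)² = π(1.0650e-04 m)² = 3.563e-08 m²
R₍0₎ = ρL/A = (5.34×10^-8)(2.76)/(3.563e-08) = 4.136 Ω
R₍367₎ = R₍0₎(1 + αΔT) = 4.136 × (1 + 0.0049×367) = 11.57 Ω
P = I²R = (0.011)² × 11.57 = 0.00140 W

0.00140 W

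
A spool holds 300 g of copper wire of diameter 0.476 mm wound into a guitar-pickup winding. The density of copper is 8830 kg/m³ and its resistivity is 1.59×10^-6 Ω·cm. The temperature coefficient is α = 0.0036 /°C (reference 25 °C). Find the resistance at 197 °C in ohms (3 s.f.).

ρ = 1.59×10^-6 Ω·cm = 1.59×10^-8 Ω·m
A = π(d/2)² = π(2.3800e-04 m)² = 1.7795e-07 m²
L = m/(density·A) = 0.3/(8830×1.7795e-07) = 190.9 m
R = ρL/A = (1.59×10^-8)(190.9)/(1.7795e-07) = 17.06 Ω
R(197 °C) = 17.06 × (1 + 0.0036×172) = 27.6 Ω

27.6 Ω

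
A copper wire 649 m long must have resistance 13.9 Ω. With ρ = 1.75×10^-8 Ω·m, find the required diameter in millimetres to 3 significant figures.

1.02 mm

A = ρL/R = (1.75×10^-8)(649)/(13.9) = 8.171e-07 m²
d = 2√(A/π) = 1.020e-03 m = 1.02 mm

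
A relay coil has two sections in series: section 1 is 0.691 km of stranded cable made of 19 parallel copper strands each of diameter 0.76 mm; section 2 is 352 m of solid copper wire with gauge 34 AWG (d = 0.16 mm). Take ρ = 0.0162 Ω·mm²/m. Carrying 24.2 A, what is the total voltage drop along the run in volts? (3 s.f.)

ρ = 0.0162 Ω·mm²/m = 1.62×10^-8 Ω·m
Section 1: A_strand = π(3.8000e-04)² = 4.536e-07 m²; R₁ = ρL/(N·A_s) = (1.62×10^-8)(691)/(19×4.536e-07) = 1.299 Ω
Section 2: A = π(0.16/2 mm)² = π(8.0000e-05 m)² = 2.011e-08 m²
R₂ = (1.62×10^-8)(352)/(2.011e-08) = 283.6 Ω
R = R₁ + R₂ = 284.9 Ω
V = IR = 24.2 × 284.9 = 6890 V

6890 V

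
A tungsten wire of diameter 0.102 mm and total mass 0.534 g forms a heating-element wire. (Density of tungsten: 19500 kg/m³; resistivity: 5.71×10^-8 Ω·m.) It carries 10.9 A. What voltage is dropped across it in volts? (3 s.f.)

A = π(d/2)² = π(5.1000e-05 m)² = 8.1713e-09 m²
L = m/(density·A) = 5.340×10^-4/(19500×8.1713e-09) = 3.351 m
R = ρL/A = (5.71×10^-8)(3.351)/(8.1713e-09) = 23.42 Ω
V = IR = 10.9 × 23.42 = 255 V

255 V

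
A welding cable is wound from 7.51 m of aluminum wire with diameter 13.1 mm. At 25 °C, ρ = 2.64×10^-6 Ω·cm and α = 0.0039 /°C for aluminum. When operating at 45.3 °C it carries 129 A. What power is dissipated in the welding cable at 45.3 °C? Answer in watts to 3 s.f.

26.4 W

ρ = 2.64×10^-6 Ω·cm = 2.64×10^-8 Ω·m
A = π(d/2)² = π(6.5500e-03 m)² = 1.348e-04 m²
R₍25₎ = ρL/A = (2.64×10^-8)(7.51)/(1.348e-04) = 0.001471 Ω
R₍45.3₎ = R₍25₎(1 + αΔT) = 0.001471 × (1 + 0.0039×20.3) = 0.001587 Ω
P = I²R = (129)² × 0.001587 = 26.4 W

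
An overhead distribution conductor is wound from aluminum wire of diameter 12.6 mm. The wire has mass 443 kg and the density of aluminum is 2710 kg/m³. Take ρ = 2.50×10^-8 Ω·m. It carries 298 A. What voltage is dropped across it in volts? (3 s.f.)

A = π(d/2)² = π(6.3000e-03 m)² = 1.2469e-04 m²
L = m/(density·A) = 443/(2710×1.2469e-04) = 1311 m
R = ρL/A = (2.50×10^-8)(1311)/(1.2469e-04) = 0.2629 Ω
V = IR = 298 × 0.2629 = 78.3 V

78.3 V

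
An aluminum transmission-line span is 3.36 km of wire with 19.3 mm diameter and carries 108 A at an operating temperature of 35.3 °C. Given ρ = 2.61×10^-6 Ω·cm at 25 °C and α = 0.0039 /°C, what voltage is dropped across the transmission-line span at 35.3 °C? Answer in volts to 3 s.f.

33.7 V

ρ = 2.61×10^-6 Ω·cm = 2.61×10^-8 Ω·m
A = π(d/2)² = π(9.6500e-03 m)² = 2.926e-04 m²
R₍25₎ = ρL/A = (2.61×10^-8)(3360)/(2.926e-04) = 0.2998 Ω
R₍35.3₎ = R₍25₎(1 + αΔT) = 0.2998 × (1 + 0.0039×10.3) = 0.3118 Ω
V = IR = 108 × 0.3118 = 33.7 V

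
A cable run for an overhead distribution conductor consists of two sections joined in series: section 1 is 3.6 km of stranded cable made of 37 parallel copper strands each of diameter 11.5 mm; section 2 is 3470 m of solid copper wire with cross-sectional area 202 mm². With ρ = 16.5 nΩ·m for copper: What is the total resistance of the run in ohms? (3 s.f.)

0.299 Ω

ρ = 16.5 nΩ·m = 1.65×10^-8 Ω·m
Section 1: A_strand = π(5.7500e-03)² = 1.039e-04 m²; R₁ = ρL/(N·A_s) = (1.65×10^-8)(3600)/(37×1.039e-04) = 0.01546 Ω
Section 2: A = 202 mm² = 2.020e-04 m²
R₂ = (1.65×10^-8)(3470)/(2.020e-04) = 0.2834 Ω
R = R₁ + R₂ = 0.299 Ω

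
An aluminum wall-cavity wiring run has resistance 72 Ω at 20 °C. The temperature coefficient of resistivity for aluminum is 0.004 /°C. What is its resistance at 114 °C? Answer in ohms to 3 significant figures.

99.1 Ω

ΔT = 114 − 20 = 94 °C
R = R₀(1 + αΔT) = 72 × (1 + 0.004×94) = 72 × 1.376 = 99.1 Ω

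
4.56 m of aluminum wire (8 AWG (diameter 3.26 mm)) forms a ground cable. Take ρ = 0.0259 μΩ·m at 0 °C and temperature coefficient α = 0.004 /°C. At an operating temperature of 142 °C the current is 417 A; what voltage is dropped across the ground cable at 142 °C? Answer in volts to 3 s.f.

9.25 V

ρ = 0.0259 μΩ·m = 2.59×10^-8 Ω·m
A = π(3.26/2 mm)² = π(1.6300e-03 m)² = 8.347e-06 m²
R₍0₎ = ρL/A = (2.59×10^-8)(4.56)/(8.347e-06) = 0.01415 Ω
R₍142₎ = R₍0₎(1 + αΔT) = 0.01415 × (1 + 0.004×142) = 0.02219 Ω
V = IR = 417 × 0.02219 = 9.25 V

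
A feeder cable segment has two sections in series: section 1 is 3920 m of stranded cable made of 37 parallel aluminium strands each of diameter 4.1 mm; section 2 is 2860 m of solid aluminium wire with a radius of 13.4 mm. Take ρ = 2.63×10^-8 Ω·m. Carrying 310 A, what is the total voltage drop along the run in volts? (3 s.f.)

Section 1: A_strand = π(2.0500e-03)² = 1.320e-05 m²; R₁ = ρL/(N·A_s) = (2.63×10^-8)(3920)/(37×1.320e-05) = 0.211 Ω
Section 2: A = πr² = π(1.3400e-02 m)² = 5.641e-04 m²
R₂ = (2.63×10^-8)(2860)/(5.641e-04) = 0.1333 Ω
R = R₁ + R₂ = 0.3444 Ω
V = IR = 310 × 0.3444 = 107 V

107 V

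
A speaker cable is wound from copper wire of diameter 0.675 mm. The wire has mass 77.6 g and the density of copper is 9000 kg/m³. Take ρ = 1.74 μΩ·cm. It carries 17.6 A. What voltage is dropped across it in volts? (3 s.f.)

20.6 V

ρ = 1.74 μΩ·cm = 1.74×10^-8 Ω·m
A = π(d/2)² = π(3.3750e-04 m)² = 3.5785e-07 m²
L = m/(density·A) = 0.0776/(9000×3.5785e-07) = 24.09 m
R = ρL/A = (1.74×10^-8)(24.09)/(3.5785e-07) = 1.172 Ω
V = IR = 17.6 × 1.172 = 20.6 V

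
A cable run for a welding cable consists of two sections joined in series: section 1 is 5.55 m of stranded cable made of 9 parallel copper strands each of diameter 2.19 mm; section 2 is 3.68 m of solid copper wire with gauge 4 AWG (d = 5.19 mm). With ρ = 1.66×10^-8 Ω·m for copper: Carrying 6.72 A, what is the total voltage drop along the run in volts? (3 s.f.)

0.0377 V

Section 1: A_strand = π(1.0950e-03)² = 3.767e-06 m²; R₁ = ρL/(N·A_s) = (1.66×10^-8)(5.55)/(9×3.767e-06) = 0.002718 Ω
Section 2: A = π(5.19/2 mm)² = π(2.5950e-03 m)² = 2.116e-05 m²
R₂ = (1.66×10^-8)(3.68)/(2.116e-05) = 0.002888 Ω
R = R₁ + R₂ = 0.005605 Ω
V = IR = 6.72 × 0.005605 = 0.0377 V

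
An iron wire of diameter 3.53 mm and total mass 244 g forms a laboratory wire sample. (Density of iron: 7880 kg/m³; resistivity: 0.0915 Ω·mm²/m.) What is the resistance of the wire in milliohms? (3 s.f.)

ρ = 0.0915 Ω·mm²/m = 9.15×10^-8 Ω·m
A = π(d/2)² = π(1.7650e-03 m)² = 9.7868e-06 m²
L = m/(density·A) = 0.244/(7880×9.7868e-06) = 3.164 m
R = ρL/A = (9.15×10^-8)(3.164)/(9.7868e-06) = 29.6 mΩ

29.6 mΩ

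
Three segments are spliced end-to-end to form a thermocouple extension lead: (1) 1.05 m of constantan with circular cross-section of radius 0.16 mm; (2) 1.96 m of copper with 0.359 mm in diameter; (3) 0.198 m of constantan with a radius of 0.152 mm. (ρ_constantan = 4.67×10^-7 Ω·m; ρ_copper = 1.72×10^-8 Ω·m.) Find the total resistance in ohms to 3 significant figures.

7.70 Ω

Seg 1: A = πr² = π(1.6000e-04 m)² = 8.042e-08 m²
R_1 = (4.67×10^-7)(1.05)/(8.042e-08) = 6.097 Ω
Seg 2: A = π(d/2)² = π(1.7950e-04 m)² = 1.012e-07 m²
R_2 = (1.72×10^-8)(1.96)/(1.012e-07) = 0.333 Ω
Seg 3: A = πr² = π(1.5200e-04 m)² = 7.258e-08 m²
R_3 = (4.67×10^-7)(0.198)/(7.258e-08) = 1.274 Ω
R_total = R_1 + R_2 + R_3 = 7.70 Ω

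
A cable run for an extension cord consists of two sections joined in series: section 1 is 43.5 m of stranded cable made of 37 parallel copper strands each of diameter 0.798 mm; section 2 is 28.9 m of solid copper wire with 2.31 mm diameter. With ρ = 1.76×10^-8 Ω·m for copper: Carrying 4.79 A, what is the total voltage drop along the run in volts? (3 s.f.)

0.780 V

Section 1: A_strand = π(3.9900e-04)² = 5.001e-07 m²; R₁ = ρL/(N·A_s) = (1.76×10^-8)(43.5)/(37×5.001e-07) = 0.04137 Ω
Section 2: A = π(d/2)² = π(1.1550e-03 m)² = 4.191e-06 m²
R₂ = (1.76×10^-8)(28.9)/(4.191e-06) = 0.1214 Ω
R = R₁ + R₂ = 0.1627 Ω
V = IR = 4.79 × 0.1627 = 0.780 V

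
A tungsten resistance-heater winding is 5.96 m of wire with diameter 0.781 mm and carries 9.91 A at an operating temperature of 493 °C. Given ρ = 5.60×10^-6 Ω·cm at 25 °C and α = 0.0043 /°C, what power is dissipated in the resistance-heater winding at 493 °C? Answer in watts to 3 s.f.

ρ = 5.60×10^-6 Ω·cm = 5.60×10^-8 Ω·m
A = π(d/2)² = π(3.9050e-04 m)² = 4.791e-07 m²
R₍25₎ = ρL/A = (5.60×10^-8)(5.96)/(4.791e-07) = 0.6967 Ω
R₍493₎ = R₍25₎(1 + αΔT) = 0.6967 × (1 + 0.0043×468) = 2.099 Ω
P = I²R = (9.91)² × 2.099 = 206 W

206 W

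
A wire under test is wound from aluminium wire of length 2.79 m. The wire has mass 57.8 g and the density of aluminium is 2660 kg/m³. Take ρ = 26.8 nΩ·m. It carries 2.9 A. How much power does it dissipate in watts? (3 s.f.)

ρ = 26.8 nΩ·m = 2.68×10^-8 Ω·m
A = m/(density·L) = 0.0578/(2660×2.79) = 7.7883e-06 m²
R = ρL/A = (2.68×10^-8)(2.79)/(7.7883e-06) = 0.009601 Ω
P = I²R = (2.9)² × 0.009601 = 0.0807 W

0.0807 W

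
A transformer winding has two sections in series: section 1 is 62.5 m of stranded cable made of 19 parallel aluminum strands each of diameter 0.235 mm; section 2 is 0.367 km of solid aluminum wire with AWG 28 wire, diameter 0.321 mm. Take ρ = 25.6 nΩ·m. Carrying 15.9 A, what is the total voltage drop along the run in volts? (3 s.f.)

ρ = 25.6 nΩ·m = 2.56×10^-8 Ω·m
Section 1: A_strand = π(1.1750e-04)² = 4.337e-08 m²; R₁ = ρL/(N·A_s) = (2.56×10^-8)(62.5)/(19×4.337e-08) = 1.942 Ω
Section 2: A = π(0.321/2 mm)² = π(1.6050e-04 m)² = 8.093e-08 m²
R₂ = (2.56×10^-8)(367)/(8.093e-08) = 116.1 Ω
R = R₁ + R₂ = 118 Ω
V = IR = 15.9 × 118 = 1880 V

1880 V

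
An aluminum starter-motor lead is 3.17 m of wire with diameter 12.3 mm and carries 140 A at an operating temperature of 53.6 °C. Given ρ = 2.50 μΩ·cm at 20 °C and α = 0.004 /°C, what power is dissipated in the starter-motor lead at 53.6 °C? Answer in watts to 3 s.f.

14.8 W

ρ = 2.50 μΩ·cm = 2.50×10^-8 Ω·m
A = π(d/2)² = π(6.1500e-03 m)² = 1.188e-04 m²
R₍20₎ = ρL/A = (2.50×10^-8)(3.17)/(1.188e-04) = 6.670×10^-4 Ω
R₍53.6₎ = R₍20₎(1 + αΔT) = 6.670×10^-4 × (1 + 0.004×33.6) = 7.566×10^-4 Ω
P = I²R = (140)² × 7.566×10^-4 = 14.8 W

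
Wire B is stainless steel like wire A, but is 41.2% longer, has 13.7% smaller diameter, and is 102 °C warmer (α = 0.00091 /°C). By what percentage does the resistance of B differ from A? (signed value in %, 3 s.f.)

R ∝ ρL/d² with ρ ∝ (1+αΔT), so R_B/R_A = (1 + 41.2/100) × (1 − 13.7/100)⁻² × (1 + 0.00091×102)
= 1.412 × 1.343 × 1.093 = 2.072
(R_B − R_A)/R_A = 2.072 − 1 = 107%

107%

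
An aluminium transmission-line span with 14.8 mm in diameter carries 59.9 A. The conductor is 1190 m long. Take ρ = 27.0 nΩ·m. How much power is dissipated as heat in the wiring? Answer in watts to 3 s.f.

670 W

ρ = 27.0 nΩ·m = 2.70×10^-8 Ω·m
A = π(d/2)² = π(7.4000e-03 m)² = 1.720e-04 m²
R = ρL/A = (2.70×10^-8)(1190)/(1.720e-04) = 0.1868 Ω
P = I²R = (59.9)² × 0.1868 = 670 W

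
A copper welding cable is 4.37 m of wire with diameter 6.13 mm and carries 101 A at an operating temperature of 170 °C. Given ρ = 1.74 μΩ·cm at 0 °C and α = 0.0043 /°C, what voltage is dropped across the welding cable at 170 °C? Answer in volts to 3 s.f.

0.450 V

ρ = 1.74 μΩ·cm = 1.74×10^-8 Ω·m
A = π(d/2)² = π(3.0650e-03 m)² = 2.951e-05 m²
R₍0₎ = ρL/A = (1.74×10^-8)(4.37)/(2.951e-05) = 0.002576 Ω
R₍170₎ = R₍0₎(1 + αΔT) = 0.002576 × (1 + 0.0043×170) = 0.00446 Ω
V = IR = 101 × 0.00446 = 0.450 V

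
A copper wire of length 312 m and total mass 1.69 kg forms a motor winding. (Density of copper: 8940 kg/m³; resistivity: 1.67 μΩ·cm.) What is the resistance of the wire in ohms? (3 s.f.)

8.60 Ω

ρ = 1.67 μΩ·cm = 1.67×10^-8 Ω·m
A = m/(density·L) = 1.69/(8940×312) = 6.0589e-07 m²
R = ρL/A = (1.67×10^-8)(312)/(6.0589e-07) = 8.60 Ω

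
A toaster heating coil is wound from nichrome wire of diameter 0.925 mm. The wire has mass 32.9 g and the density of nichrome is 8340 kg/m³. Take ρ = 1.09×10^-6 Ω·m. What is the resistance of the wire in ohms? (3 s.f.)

A = π(d/2)² = π(4.6250e-04 m)² = 6.7201e-07 m²
L = m/(density·A) = 0.0329/(8340×6.7201e-07) = 5.87 m
R = ρL/A = (1.09×10^-6)(5.87)/(6.7201e-07) = 9.52 Ω

9.52 Ω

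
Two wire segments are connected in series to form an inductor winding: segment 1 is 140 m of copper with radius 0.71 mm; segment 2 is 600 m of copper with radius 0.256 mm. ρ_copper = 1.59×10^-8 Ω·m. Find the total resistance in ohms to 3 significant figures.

Segment 1: A = πr² = π(7.1000e-04 m)² = 1.584e-06 m²
R₁ = ρL/A = (1.59×10^-8)(140)/(1.584e-06) = 1.406 Ω
Segment 2: A = πr² = π(2.5600e-04 m)² = 2.059e-07 m²
R₂ = (1.59×10^-8)(600)/(2.059e-07) = 46.34 Ω
R = R₁ + R₂ = 47.7 Ω

47.7 Ω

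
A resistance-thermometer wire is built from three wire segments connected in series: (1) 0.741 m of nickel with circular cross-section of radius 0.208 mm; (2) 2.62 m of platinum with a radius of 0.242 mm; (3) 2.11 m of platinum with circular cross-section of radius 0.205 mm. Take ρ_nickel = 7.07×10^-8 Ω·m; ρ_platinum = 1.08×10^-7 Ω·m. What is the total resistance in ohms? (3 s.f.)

3.65 Ω

Seg 1: A = πr² = π(2.0800e-04 m)² = 1.359e-07 m²
R_1 = (7.07×10^-8)(0.741)/(1.359e-07) = 0.3854 Ω
Seg 2: A = πr² = π(2.4200e-04 m)² = 1.840e-07 m²
R_2 = (1.08×10^-7)(2.62)/(1.840e-07) = 1.538 Ω
Seg 3: A = πr² = π(2.0500e-04 m)² = 1.320e-07 m²
R_3 = (1.08×10^-7)(2.11)/(1.320e-07) = 1.726 Ω
R_total = R_1 + R_2 + R_3 = 3.65 Ω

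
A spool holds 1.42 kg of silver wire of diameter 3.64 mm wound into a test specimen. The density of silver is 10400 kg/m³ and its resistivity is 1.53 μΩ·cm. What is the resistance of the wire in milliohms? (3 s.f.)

ρ = 1.53 μΩ·cm = 1.53×10^-8 Ω·m
A = π(d/2)² = π(1.8200e-03 m)² = 1.0406e-05 m²
L = m/(density·A) = 1.42/(10400×1.0406e-05) = 13.12 m
R = ρL/A = (1.53×10^-8)(13.12)/(1.0406e-05) = 19.3 mΩ

19.3 mΩ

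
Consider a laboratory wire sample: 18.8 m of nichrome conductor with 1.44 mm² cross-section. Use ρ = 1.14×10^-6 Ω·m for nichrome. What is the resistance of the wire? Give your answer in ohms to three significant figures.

14.9 Ω

A = 1.44 mm² = 1.440e-06 m²
R = ρL/A = (1.14×10^-6)(18.8 m)/(1.440e-06 m²) = 14.9 Ω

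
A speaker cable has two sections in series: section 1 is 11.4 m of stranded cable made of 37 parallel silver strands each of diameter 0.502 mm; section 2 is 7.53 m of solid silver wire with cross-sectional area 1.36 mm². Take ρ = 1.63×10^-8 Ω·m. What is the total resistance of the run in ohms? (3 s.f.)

0.116 Ω

Section 1: A_strand = π(2.5100e-04)² = 1.979e-07 m²; R₁ = ρL/(N·A_s) = (1.63×10^-8)(11.4)/(37×1.979e-07) = 0.02537 Ω
Section 2: A = 1.36 mm² = 1.360e-06 m²
R₂ = (1.63×10^-8)(7.53)/(1.360e-06) = 0.09025 Ω
R = R₁ + R₂ = 0.116 Ω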